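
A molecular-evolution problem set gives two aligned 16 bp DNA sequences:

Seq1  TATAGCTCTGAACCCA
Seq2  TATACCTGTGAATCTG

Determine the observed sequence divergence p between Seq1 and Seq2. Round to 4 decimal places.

0.3125

The sequences differ at positions 5 (G/C), 8 (C/G), 13 (C/T), 15 (C/T), 16 (A/G).
There are 5 differences over 16 sites, so p = 5/16 = 0.3125.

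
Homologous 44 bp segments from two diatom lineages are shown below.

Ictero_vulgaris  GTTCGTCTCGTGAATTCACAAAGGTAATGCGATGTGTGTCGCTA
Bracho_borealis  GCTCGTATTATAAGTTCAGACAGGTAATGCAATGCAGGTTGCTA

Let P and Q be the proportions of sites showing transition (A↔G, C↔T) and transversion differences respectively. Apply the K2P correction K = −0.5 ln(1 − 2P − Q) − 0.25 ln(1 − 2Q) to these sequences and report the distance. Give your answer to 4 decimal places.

Mismatches occur at site 2 (T/C, transition), site 7 (C/A, transversion), site 9 (C/T, transition), site 10 (G/A, transition), site 12 (G/A, transition), site 14 (A/G, transition), site 19 (C/G, transversion), site 21 (A/C, transversion), site 31 (G/A, transition), site 35 (T/C, transition), site 36 (G/A, transition), site 37 (T/G, transversion), site 40 (C/T, transition).
Of the 13 differences, 9 transitions and 4 transversions over 44 sites: P = 9/44 = 0.204545, Q = 4/44 = 0.090909.
d = −0.5·ln(0.500001) − 0.25·ln(0.818182) = −0.5·(-0.693145) − 0.25·(-0.200670) = 0.3967.

0.3967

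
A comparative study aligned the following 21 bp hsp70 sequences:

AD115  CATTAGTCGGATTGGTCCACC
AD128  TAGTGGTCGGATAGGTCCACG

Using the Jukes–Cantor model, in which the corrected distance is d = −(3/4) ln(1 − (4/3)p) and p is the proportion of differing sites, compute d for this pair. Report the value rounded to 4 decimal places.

Differing sites — 1:C/T; 3:T/G; 5:A/G; 13:T/A; 21:C/G.
p = 5/21 = 0.238095.
d = −0.75 · ln(1 − (4/3)·0.238095) = −0.75 · ln(0.682540) = −0.75 · (-0.381934) = 0.2865.

0.2865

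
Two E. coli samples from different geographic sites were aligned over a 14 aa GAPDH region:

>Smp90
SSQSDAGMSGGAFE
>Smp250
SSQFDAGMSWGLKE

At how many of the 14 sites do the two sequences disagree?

Differing sites — 4:S/F; 10:G/W; 12:A/L; 13:F/K.
That gives 4 mismatches out of 14 aligned sites, so the Hamming distance is 4.

4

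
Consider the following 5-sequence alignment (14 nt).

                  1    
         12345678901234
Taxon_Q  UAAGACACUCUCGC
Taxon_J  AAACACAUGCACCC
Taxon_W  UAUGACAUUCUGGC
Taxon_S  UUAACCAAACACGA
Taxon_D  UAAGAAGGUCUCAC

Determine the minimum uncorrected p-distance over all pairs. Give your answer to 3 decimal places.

0.214

Pairwise Hamming distances:
  Taxon_Q vs Taxon_J: 6
  Taxon_Q vs Taxon_W: 3
  Taxon_Q vs Taxon_S: 7
  Taxon_Q vs Taxon_D: 4
  Taxon_J vs Taxon_W: 7
  Taxon_J vs Taxon_S: 8
  Taxon_J vs Taxon_D: 8
  Taxon_W vs Taxon_S: 9
  Taxon_W vs Taxon_D: 6
  Taxon_S vs Taxon_D: 10
The smallest is 3 mismatches, between Taxon_Q and Taxon_W; p = 3/14 = 0.214.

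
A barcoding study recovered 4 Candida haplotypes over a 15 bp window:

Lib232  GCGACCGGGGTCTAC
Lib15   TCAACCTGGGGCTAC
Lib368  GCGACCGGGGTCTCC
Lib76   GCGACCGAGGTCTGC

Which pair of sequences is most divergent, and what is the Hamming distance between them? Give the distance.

Pairwise Hamming distances:
  Lib232 vs Lib15: 4
  Lib232 vs Lib368: 1
  Lib232 vs Lib76: 2
  Lib15 vs Lib368: 5
  Lib15 vs Lib76: 6
  Lib368 vs Lib76: 2
The largest is 6, between Lib15 and Lib76.

6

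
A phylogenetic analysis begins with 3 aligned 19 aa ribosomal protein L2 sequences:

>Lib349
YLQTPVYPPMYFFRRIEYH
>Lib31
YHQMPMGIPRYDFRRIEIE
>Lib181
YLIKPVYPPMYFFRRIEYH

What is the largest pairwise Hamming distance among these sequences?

10

Pairwise Hamming distances:
  Lib349 vs Lib31: 9
  Lib349 vs Lib181: 2
  Lib31 vs Lib181: 10
The largest is 10, between Lib31 and Lib181.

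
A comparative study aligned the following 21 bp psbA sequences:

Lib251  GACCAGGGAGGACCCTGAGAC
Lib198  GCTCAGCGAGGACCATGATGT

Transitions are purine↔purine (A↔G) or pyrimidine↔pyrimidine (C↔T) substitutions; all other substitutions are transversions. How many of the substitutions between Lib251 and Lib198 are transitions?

3

Mismatches occur at site 2 (A→C, transversion), site 3 (C→T, transition), site 7 (G→C, transversion), site 15 (C→A, transversion), site 19 (G→T, transversion), site 20 (A→G, transition), site 21 (C→T, transition).
Of the 7 differences, 3 transitions and 4 transversions, so the answer is 3.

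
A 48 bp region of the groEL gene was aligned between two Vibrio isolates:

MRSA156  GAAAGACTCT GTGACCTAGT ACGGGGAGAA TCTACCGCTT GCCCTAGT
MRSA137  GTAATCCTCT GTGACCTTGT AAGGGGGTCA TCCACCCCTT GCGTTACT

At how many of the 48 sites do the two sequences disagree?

Differing sites — 2:A/T; 5:G/T; 6:A/C; 18:A/T; 22:C/A; 27:A/G; 28:G/T; 29:A/C; 33:T/C; 37:G/C; 43:C/G; 44:C/T; 47:G/C.
That gives 13 mismatches out of 48 aligned sites, so the Hamming distance is 13.

13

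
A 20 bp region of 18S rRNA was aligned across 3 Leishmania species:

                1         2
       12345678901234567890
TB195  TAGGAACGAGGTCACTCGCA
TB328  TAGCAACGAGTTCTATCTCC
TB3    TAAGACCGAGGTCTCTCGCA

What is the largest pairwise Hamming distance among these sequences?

Pairwise Hamming distances:
  TB195 vs TB328: 6
  TB195 vs TB3: 3
  TB328 vs TB3: 7
The largest is 7, between TB328 and TB3.

7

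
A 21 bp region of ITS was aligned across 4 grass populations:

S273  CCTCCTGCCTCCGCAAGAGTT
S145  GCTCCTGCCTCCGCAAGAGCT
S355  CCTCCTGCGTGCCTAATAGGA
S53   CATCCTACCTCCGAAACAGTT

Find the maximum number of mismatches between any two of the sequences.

9

Pairwise Hamming distances:
  S273 vs S145: 2
  S273 vs S355: 7
  S273 vs S53: 4
  S145 vs S355: 8
  S145 vs S53: 6
  S355 vs S53: 9
The largest is 9, between S355 and S53.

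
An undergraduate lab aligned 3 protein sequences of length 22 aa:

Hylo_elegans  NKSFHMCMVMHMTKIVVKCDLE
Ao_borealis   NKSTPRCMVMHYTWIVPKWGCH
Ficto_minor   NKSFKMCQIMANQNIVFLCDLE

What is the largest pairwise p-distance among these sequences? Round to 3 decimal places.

0.682

Pairwise Hamming distances:
  Hylo_elegans vs Ao_borealis: 10
  Hylo_elegans vs Ficto_minor: 9
  Ao_borealis vs Ficto_minor: 15
The largest is 15 mismatches, between Ao_borealis and Ficto_minor; p = 15/22 = 0.682.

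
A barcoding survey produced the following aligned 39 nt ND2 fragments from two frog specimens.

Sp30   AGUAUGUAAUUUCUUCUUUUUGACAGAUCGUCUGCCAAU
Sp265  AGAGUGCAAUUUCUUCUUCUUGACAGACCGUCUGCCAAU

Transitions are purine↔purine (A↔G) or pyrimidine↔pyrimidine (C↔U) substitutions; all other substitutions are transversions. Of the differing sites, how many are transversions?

The sequences differ at positions 3 (U/A, transversion), 4 (A/G, transition), 7 (U/C, transition), 19 (U/C, transition), 28 (U/C, transition).
Of the 5 differences, 4 transitions and 1 transversion, so the answer is 1.

1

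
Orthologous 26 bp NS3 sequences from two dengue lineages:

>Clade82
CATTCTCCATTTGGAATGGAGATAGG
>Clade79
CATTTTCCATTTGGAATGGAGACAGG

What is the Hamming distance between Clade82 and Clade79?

The sequences differ at positions 5 (C/T), 23 (T/C).
That gives 2 mismatches out of 26 aligned sites, so the Hamming distance is 2.

2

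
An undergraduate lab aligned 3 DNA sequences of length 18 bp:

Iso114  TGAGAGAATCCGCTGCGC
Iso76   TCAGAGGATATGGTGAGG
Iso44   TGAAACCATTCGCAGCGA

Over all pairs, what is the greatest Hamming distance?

10

Pairwise Hamming distances:
  Iso114 vs Iso76: 7
  Iso114 vs Iso44: 6
  Iso76 vs Iso44: 10
The largest is 10, between Iso76 and Iso44.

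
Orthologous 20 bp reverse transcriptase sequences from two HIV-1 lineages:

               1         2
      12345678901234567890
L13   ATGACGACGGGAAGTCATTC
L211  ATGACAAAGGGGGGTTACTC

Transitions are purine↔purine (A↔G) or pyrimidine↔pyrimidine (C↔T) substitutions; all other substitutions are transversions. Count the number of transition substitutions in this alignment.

The sequences differ at positions 6 (G/A, transition), 8 (C/A, transversion), 12 (A/G, transition), 13 (A/G, transition), 16 (C/T, transition), 18 (T/C, transition).
Of the 6 differences, 5 transitions and 1 transversion, so the answer is 5.

5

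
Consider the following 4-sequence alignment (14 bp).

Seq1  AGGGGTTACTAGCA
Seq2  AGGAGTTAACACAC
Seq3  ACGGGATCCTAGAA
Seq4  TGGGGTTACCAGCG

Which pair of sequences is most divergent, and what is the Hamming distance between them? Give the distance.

8

Pairwise Hamming distances:
  Seq1 vs Seq2: 6
  Seq1 vs Seq3: 4
  Seq1 vs Seq4: 3
  Seq2 vs Seq3: 8
  Seq2 vs Seq4: 6
  Seq3 vs Seq4: 7
The largest is 8, between Seq2 and Seq3.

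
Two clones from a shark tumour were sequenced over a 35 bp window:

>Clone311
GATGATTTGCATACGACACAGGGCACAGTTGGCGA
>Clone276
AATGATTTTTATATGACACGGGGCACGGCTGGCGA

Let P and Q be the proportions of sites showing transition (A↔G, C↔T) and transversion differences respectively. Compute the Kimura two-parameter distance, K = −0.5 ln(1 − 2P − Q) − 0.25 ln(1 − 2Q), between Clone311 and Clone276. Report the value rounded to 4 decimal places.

0.2469

The sequences differ at positions 1 (G/A, transition), 9 (G/T, transversion), 10 (C/T, transition), 14 (C/T, transition), 20 (A/G, transition), 27 (A/G, transition), 29 (T/C, transition).
Of the 7 differences, 6 transitions and 1 transversion over 35 sites: P = 6/35 = 0.171429, Q = 1/35 = 0.028571.
d = −0.5·ln(0.628571) − 0.25·ln(0.942858) = −0.5·(-0.464306) − 0.25·(-0.058840) = 0.2469.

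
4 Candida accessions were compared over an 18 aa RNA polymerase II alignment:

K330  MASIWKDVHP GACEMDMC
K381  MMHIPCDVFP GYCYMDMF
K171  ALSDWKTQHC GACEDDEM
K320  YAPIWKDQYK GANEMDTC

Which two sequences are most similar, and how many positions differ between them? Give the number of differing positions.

7

Pairwise Hamming distances:
  K330 vs K381: 8
  K330 vs K171: 9
  K330 vs K320: 7
  K381 vs K171: 15
  K381 vs K320: 13
  K171 vs K320: 11
The smallest is 7, between K330 and K320.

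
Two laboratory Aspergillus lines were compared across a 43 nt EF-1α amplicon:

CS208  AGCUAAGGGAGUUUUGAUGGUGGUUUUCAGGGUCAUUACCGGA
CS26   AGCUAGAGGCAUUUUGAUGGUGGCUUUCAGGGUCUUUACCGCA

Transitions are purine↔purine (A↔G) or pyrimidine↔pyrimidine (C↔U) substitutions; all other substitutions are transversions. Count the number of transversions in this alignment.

3

Mismatches occur at site 6 (A↔G, transition), site 7 (G↔A, transition), site 10 (A↔C, transversion), site 11 (G↔A, transition), site 24 (U↔C, transition), site 35 (A↔U, transversion), site 42 (G↔C, transversion).
Of the 7 differences, 4 transitions and 3 transversions, so the answer is 3.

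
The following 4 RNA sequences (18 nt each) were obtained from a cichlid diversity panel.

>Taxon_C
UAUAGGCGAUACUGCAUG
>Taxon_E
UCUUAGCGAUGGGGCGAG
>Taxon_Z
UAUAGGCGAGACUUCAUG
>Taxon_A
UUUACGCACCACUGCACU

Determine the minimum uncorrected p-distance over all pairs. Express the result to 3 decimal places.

0.111

Pairwise Hamming distances:
  Taxon_C vs Taxon_E: 8
  Taxon_C vs Taxon_Z: 2
  Taxon_C vs Taxon_A: 7
  Taxon_E vs Taxon_Z: 10
  Taxon_E vs Taxon_A: 12
  Taxon_Z vs Taxon_A: 8
The smallest is 2 mismatches, between Taxon_C and Taxon_Z; p = 2/18 = 0.111.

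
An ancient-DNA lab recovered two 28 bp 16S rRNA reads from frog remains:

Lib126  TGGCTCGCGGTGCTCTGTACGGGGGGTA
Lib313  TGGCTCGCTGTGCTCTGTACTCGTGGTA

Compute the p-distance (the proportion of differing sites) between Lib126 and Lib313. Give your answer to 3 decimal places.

0.143

Mismatches occur at site 9 (G/T), site 21 (G/T), site 22 (G/C), site 24 (G/T).
There are 4 differences over 28 sites, so p = 4/28 = 0.143.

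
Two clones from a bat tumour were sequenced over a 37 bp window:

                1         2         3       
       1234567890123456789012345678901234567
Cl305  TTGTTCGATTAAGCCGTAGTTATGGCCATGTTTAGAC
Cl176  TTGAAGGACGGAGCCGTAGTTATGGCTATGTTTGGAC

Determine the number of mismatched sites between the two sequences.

The sequences differ at positions 4 (T/A), 5 (T/A), 6 (C/G), 9 (T/C), 10 (T/G), 11 (A/G), 27 (C/T), 34 (A/G).
That gives 8 mismatches out of 37 aligned sites, so the Hamming distance is 8.

8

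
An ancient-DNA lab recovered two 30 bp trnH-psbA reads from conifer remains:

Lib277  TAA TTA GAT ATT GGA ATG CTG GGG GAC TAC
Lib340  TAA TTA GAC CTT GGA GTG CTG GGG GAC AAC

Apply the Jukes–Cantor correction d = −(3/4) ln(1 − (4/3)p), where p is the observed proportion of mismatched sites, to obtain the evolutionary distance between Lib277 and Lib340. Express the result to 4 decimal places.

The sequences differ at positions 9 (T/C), 10 (A/C), 16 (A/G), 28 (T/A).
p = 4/30 = 0.133333.
d = −0.75 · ln(1 − (4/3)·0.133333) = −0.75 · ln(0.822223) = −0.75 · (-0.195744) = 0.1468.

0.1468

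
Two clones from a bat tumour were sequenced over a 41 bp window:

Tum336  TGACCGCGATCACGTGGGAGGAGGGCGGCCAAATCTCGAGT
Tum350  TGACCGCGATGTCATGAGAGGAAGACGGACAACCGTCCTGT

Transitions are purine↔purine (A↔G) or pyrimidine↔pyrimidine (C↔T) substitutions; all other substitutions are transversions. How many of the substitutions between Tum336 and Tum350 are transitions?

5

Differing sites — 11:C/G (Tv); 12:A/T (Tv); 14:G/A (Ti); 17:G/A (Ti); 23:G/A (Ti); 25:G/A (Ti); 29:C/A (Tv); 33:A/C (Tv); 34:T/C (Ti); 35:C/G (Tv); 38:G/C (Tv); 39:A/T (Tv).
Of the 12 differences, 5 transitions and 7 transversions, so the answer is 5.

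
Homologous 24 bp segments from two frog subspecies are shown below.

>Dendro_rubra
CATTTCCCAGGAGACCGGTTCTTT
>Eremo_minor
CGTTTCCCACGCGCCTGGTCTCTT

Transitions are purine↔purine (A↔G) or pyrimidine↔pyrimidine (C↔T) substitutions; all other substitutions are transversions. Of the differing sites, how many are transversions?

Mismatches occur at site 2 (A→G, transition), site 10 (G→C, transversion), site 12 (A→C, transversion), site 14 (A→C, transversion), site 16 (C→T, transition), site 20 (T→C, transition), site 21 (C→T, transition), site 22 (T→C, transition).
Of the 8 differences, 5 transitions and 3 transversions, so the answer is 3.

3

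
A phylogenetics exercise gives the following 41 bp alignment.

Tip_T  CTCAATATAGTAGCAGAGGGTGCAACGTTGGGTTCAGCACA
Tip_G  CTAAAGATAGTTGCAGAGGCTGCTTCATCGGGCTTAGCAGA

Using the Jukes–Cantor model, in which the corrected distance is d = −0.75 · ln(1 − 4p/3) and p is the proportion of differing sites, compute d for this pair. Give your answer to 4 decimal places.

0.3321

The sequences differ at positions 3 (C/A), 6 (T/G), 12 (A/T), 20 (G/C), 24 (A/T), 25 (A/T), 27 (G/A), 29 (T/C), 33 (T/C), 35 (C/T), 40 (C/G).
p = 11/41 = 0.268293.
d = −0.75 · ln(1 − (4/3)·0.268293) = −0.75 · ln(0.642276) = −0.75 · (-0.442737) = 0.3321.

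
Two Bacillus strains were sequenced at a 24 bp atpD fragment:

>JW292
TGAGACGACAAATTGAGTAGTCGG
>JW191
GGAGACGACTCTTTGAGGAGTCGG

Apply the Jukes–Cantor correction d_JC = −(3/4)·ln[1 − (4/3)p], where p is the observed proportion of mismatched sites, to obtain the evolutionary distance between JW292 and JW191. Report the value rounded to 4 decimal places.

The sequences differ at positions 1 (T/G), 10 (A/T), 11 (A/C), 12 (A/T), 18 (T/G).
p = 5/24 = 0.208333.
d = −0.75 · ln(1 − (4/3)·0.208333) = −0.75 · ln(0.722223) = −0.75 · (-0.325421) = 0.2441.

0.2441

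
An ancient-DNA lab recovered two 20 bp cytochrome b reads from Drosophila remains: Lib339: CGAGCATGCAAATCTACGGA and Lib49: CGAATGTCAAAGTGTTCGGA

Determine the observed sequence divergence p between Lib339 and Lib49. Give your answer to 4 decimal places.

0.4000

The sequences differ at positions 4 (G/A), 5 (C/T), 6 (A/G), 8 (G/C), 9 (C/A), 12 (A/G), 14 (C/G), 16 (A/T).
There are 8 differences over 20 sites, so p = 8/20 = 0.4000.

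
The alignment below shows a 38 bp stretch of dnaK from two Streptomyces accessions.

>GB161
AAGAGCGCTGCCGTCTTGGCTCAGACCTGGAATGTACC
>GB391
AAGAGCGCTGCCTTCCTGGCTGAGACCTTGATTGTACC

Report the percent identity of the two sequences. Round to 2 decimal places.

Mismatches occur at site 13 (G/T), site 16 (T/C), site 22 (C/G), site 29 (G/T), site 32 (A/T).
33 of the 38 sites match, so the percent identity is 33/38 × 100 = 86.84%.

86.84%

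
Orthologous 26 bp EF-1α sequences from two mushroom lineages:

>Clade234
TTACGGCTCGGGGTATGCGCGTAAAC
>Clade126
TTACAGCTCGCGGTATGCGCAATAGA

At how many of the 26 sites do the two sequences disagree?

7

The sequences differ at positions 5 (G/A), 11 (G/C), 21 (G/A), 22 (T/A), 23 (A/T), 25 (A/G), 26 (C/A).
That gives 7 mismatches out of 26 aligned sites, so the Hamming distance is 7.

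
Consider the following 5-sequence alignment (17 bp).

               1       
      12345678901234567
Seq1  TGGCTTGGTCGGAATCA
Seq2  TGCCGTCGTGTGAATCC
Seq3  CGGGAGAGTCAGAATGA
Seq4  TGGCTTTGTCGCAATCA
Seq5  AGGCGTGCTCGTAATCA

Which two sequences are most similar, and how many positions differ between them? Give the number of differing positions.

Pairwise Hamming distances:
  Seq1 vs Seq2: 6
  Seq1 vs Seq3: 7
  Seq1 vs Seq4: 2
  Seq1 vs Seq5: 4
  Seq2 vs Seq3: 10
  Seq2 vs Seq4: 7
  Seq2 vs Seq5: 8
  Seq3 vs Seq4: 8
  Seq3 vs Seq5: 9
  Seq4 vs Seq5: 5
The smallest is 2, between Seq1 and Seq4.

2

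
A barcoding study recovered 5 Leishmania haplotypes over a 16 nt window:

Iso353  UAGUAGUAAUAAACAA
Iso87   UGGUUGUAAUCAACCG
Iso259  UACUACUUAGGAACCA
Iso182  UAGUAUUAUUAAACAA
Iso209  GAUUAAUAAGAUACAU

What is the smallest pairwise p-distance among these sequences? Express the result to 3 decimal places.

0.125

Pairwise Hamming distances:
  Iso353 vs Iso87: 5
  Iso353 vs Iso259: 6
  Iso353 vs Iso182: 2
  Iso353 vs Iso209: 6
  Iso87 vs Iso259: 8
  Iso87 vs Iso182: 7
  Iso87 vs Iso209: 10
  Iso259 vs Iso182: 7
  Iso259 vs Iso209: 8
  Iso182 vs Iso209: 7
The smallest is 2 mismatches, between Iso353 and Iso182; p = 2/16 = 0.125.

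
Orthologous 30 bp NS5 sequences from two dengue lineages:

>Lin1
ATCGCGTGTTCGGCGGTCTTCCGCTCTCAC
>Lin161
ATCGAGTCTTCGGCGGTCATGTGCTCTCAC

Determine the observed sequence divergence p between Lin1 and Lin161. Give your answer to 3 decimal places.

0.167

The sequences differ at positions 5 (C/A), 8 (G/C), 19 (T/A), 21 (C/G), 22 (C/T).
There are 5 differences over 30 sites, so p = 5/30 = 0.167.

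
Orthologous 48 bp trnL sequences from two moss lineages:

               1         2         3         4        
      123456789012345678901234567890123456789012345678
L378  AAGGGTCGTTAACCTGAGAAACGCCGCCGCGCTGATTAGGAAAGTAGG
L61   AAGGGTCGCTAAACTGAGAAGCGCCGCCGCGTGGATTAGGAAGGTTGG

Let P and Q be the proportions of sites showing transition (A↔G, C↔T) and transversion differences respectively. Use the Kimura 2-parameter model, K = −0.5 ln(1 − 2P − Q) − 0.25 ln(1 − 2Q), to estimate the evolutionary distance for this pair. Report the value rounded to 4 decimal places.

Mismatches occur at site 9 (T→C, transition), site 13 (C→A, transversion), site 21 (A→G, transition), site 32 (C→T, transition), site 33 (T→G, transversion), site 43 (A→G, transition), site 46 (A→T, transversion).
Of the 7 differences, 4 transitions and 3 transversions over 48 sites: P = 4/48 = 0.083333, Q = 3/48 = 0.062500.
d = −0.5·ln(0.770834) − 0.25·ln(0.875000) = −0.5·(-0.260282) − 0.25·(-0.133531) = 0.1635.

0.1635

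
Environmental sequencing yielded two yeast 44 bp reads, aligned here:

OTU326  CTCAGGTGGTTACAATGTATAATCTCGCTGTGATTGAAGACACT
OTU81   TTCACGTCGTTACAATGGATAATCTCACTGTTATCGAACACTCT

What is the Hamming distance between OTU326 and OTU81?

Mismatches occur at site 1 (C/T), site 5 (G/C), site 8 (G/C), site 18 (T/G), site 27 (G/A), site 32 (G/T), site 35 (T/C), site 39 (G/C), site 42 (A/T).
That gives 9 mismatches out of 44 aligned sites, so the Hamming distance is 9.

9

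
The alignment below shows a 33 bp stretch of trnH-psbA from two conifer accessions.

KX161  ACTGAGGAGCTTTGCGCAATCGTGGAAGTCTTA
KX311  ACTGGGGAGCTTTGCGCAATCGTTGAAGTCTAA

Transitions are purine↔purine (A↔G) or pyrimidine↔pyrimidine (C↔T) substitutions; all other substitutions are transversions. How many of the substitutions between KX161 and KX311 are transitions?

Mismatches occur at site 5 (A/G, transition), site 24 (G/T, transversion), site 32 (T/A, transversion).
Of the 3 differences, 1 transition and 2 transversions, so the answer is 1.

1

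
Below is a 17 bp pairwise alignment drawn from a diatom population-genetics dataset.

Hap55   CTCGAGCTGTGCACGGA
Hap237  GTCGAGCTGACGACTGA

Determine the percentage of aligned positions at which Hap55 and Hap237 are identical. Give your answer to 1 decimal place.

The sequences differ at positions 1 (C/G), 10 (T/A), 11 (G/C), 12 (C/G), 15 (G/T).
12 of the 17 sites match, so the percent identity is 12/17 × 100 = 70.6%.

70.6%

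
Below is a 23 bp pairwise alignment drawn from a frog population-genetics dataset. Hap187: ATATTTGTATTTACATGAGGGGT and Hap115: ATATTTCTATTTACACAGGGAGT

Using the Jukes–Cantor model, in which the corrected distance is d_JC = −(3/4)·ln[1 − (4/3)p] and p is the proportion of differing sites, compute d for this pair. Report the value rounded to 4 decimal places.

0.2567

Mismatches occur at site 7 (G↔C), site 16 (T↔C), site 17 (G↔A), site 18 (A↔G), site 21 (G↔A).
p = 5/23 = 0.217391.
d = −0.75 · ln(1 − (4/3)·0.217391) = −0.75 · ln(0.710145) = −0.75 · (-0.342286) = 0.2567.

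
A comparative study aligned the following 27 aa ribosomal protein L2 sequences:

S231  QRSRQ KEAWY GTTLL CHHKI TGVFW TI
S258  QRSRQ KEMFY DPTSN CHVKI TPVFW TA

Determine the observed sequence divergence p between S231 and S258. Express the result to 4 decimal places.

The sequences differ at positions 8 (A/M), 9 (W/F), 11 (G/D), 12 (T/P), 14 (L/S), 15 (L/N), 18 (H/V), 22 (G/P), 27 (I/A).
There are 9 differences over 27 sites, so p = 9/27 = 0.3333.

0.3333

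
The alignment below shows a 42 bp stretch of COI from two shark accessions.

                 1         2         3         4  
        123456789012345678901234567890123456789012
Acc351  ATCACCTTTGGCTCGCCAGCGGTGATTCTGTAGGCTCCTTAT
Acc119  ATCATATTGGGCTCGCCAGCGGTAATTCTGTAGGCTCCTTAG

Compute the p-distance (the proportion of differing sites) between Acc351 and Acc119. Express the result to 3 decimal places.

Differing sites — 5:C/T; 6:C/A; 9:T/G; 24:G/A; 42:T/G.
There are 5 differences over 42 sites, so p = 5/42 = 0.119.

0.119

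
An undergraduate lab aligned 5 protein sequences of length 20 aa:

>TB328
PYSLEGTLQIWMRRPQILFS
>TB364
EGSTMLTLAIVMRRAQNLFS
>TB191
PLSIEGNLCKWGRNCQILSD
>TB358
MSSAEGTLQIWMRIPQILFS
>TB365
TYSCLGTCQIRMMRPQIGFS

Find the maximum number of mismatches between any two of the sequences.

Pairwise Hamming distances:
  TB328 vs TB364: 9
  TB328 vs TB191: 10
  TB328 vs TB358: 4
  TB328 vs TB365: 7
  TB364 vs TB191: 15
  TB364 vs TB358: 10
  TB364 vs TB365: 12
  TB191 vs TB358: 11
  TB191 vs TB365: 16
  TB358 vs TB365: 9
The largest is 16, between TB191 and TB365.

16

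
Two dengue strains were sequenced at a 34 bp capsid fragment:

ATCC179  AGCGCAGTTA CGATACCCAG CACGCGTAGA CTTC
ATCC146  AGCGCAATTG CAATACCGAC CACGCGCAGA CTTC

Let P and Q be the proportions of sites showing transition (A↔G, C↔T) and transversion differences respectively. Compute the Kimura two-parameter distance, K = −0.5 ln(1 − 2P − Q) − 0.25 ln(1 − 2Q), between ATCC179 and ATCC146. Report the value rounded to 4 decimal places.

The sequences differ at positions 7 (G/A, transition), 10 (A/G, transition), 12 (G/A, transition), 18 (C/G, transversion), 20 (G/C, transversion), 27 (T/C, transition).
Of the 6 differences, 4 transitions and 2 transversions over 34 sites: P = 4/34 = 0.117647, Q = 2/34 = 0.058824.
d = −0.5·ln(0.705882) − 0.25·ln(0.882352) = −0.5·(-0.348307) − 0.25·(-0.125164) = 0.2054.

0.2054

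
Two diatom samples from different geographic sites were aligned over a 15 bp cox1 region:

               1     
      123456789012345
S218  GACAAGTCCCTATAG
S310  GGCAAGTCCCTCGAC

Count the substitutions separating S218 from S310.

The sequences differ at positions 2 (A/G), 12 (A/C), 13 (T/G), 15 (G/C).
That gives 4 mismatches out of 15 aligned sites, so the Hamming distance is 4.

4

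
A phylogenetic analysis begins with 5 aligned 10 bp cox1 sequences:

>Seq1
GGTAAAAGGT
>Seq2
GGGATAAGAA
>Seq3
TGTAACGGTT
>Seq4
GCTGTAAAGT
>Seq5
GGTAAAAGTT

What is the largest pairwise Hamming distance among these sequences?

Pairwise Hamming distances:
  Seq1 vs Seq2: 4
  Seq1 vs Seq3: 4
  Seq1 vs Seq4: 4
  Seq1 vs Seq5: 1
  Seq2 vs Seq3: 7
  Seq2 vs Seq4: 6
  Seq2 vs Seq5: 4
  Seq3 vs Seq4: 8
  Seq3 vs Seq5: 3
  Seq4 vs Seq5: 5
The largest is 8, between Seq3 and Seq4.

8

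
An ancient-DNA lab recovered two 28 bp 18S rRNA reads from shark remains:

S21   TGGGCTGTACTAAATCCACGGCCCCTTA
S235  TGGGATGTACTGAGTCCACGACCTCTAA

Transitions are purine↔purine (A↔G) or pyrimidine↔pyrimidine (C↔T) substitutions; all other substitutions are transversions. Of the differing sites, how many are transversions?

2

The sequences differ at positions 5 (C/A, transversion), 12 (A/G, transition), 14 (A/G, transition), 21 (G/A, transition), 24 (C/T, transition), 27 (T/A, transversion).
Of the 6 differences, 4 transitions and 2 transversions, so the answer is 2.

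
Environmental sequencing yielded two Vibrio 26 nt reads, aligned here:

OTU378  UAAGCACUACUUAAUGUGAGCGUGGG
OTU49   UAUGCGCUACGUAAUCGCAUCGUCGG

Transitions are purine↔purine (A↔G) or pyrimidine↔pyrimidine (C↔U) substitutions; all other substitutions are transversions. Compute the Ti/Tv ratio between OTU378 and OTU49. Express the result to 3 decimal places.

The sequences differ at positions 3 (A/U, transversion), 6 (A/G, transition), 11 (U/G, transversion), 16 (G/C, transversion), 17 (U/G, transversion), 18 (G/C, transversion), 20 (G/U, transversion), 24 (G/C, transversion).
Of the 8 differences, 1 transition and 7 transversions, so Ti/Tv = 1/7 = 0.143.

0.143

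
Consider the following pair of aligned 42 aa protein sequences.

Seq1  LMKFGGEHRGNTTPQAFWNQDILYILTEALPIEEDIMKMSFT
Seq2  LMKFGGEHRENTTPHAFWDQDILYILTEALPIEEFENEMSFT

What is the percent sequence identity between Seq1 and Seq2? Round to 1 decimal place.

83.3%

Differing sites — 10:G/E; 15:Q/H; 19:N/D; 35:D/F; 36:I/E; 37:M/N; 38:K/E.
35 of the 42 sites match, so the percent identity is 35/42 × 100 = 83.3%.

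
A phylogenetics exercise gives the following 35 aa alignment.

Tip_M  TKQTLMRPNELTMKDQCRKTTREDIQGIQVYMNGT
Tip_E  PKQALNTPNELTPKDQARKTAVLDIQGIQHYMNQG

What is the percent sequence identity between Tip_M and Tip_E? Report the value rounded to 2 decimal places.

Mismatches occur at site 1 (T→P), site 4 (T→A), site 6 (M→N), site 7 (R→T), site 13 (M→P), site 17 (C→A), site 21 (T→A), site 22 (R→V), site 23 (E→L), site 30 (V→H), site 34 (G→Q), site 35 (T→G).
23 of the 35 sites match, so the percent identity is 23/35 × 100 = 65.71%.

65.71%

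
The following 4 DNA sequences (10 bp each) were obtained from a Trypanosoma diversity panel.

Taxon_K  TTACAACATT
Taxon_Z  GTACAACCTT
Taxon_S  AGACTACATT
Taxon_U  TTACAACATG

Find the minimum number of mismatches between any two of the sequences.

Pairwise Hamming distances:
  Taxon_K vs Taxon_Z: 2
  Taxon_K vs Taxon_S: 3
  Taxon_K vs Taxon_U: 1
  Taxon_Z vs Taxon_S: 4
  Taxon_Z vs Taxon_U: 3
  Taxon_S vs Taxon_U: 4
The smallest is 1, between Taxon_K and Taxon_U.

1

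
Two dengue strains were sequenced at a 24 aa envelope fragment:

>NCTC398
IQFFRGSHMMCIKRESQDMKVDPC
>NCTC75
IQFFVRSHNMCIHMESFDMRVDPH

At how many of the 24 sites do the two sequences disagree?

8

Differing sites — 5:R/V; 6:G/R; 9:M/N; 13:K/H; 14:R/M; 17:Q/F; 20:K/R; 24:C/H.
That gives 8 mismatches out of 24 aligned sites, so the Hamming distance is 8.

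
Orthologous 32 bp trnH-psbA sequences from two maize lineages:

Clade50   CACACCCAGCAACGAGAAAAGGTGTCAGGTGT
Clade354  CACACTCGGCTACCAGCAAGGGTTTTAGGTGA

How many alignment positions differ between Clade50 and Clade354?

9

The sequences differ at positions 6 (C/T), 8 (A/G), 11 (A/T), 14 (G/C), 17 (A/C), 20 (A/G), 24 (G/T), 26 (C/T), 32 (T/A).
That gives 9 mismatches out of 32 aligned sites, so the Hamming distance is 9.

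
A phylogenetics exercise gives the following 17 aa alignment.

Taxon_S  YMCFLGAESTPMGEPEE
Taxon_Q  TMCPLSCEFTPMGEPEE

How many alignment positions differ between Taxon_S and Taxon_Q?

Differing sites — 1:Y/T; 4:F/P; 6:G/S; 7:A/C; 9:S/F.
That gives 5 mismatches out of 17 aligned sites, so the Hamming distance is 5.

5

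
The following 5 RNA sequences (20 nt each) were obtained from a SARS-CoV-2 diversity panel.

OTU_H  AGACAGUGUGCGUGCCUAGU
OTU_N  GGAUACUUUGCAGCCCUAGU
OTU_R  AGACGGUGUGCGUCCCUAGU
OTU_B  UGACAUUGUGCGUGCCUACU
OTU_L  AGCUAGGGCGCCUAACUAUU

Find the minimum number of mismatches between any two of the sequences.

Pairwise Hamming distances:
  OTU_H vs OTU_N: 7
  OTU_H vs OTU_R: 2
  OTU_H vs OTU_B: 3
  OTU_H vs OTU_L: 8
  OTU_N vs OTU_R: 7
  OTU_N vs OTU_B: 8
  OTU_N vs OTU_L: 11
  OTU_R vs OTU_B: 5
  OTU_R vs OTU_L: 9
  OTU_B vs OTU_L: 10
The smallest is 2, between OTU_H and OTU_R.

2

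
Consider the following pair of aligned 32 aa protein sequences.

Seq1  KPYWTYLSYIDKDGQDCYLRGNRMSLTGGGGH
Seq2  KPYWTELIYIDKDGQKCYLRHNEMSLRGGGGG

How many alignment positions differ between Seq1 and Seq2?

Mismatches occur at site 6 (Y→E), site 8 (S→I), site 16 (D→K), site 21 (G→H), site 23 (R→E), site 27 (T→R), site 32 (H→G).
That gives 7 mismatches out of 32 aligned sites, so the Hamming distance is 7.

7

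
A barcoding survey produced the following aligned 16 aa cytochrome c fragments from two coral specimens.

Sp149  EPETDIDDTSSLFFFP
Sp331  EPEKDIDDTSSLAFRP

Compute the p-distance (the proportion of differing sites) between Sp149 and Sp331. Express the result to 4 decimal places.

0.1875

Differing sites — 4:T/K; 13:F/A; 15:F/R.
There are 3 differences over 16 sites, so p = 3/16 = 0.1875.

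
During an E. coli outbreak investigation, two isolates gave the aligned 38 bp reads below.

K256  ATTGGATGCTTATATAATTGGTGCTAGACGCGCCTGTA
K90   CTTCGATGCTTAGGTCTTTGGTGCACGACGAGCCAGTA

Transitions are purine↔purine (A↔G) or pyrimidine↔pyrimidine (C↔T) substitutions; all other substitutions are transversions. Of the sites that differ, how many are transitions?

1

The sequences differ at positions 1 (A/C, transversion), 4 (G/C, transversion), 13 (T/G, transversion), 14 (A/G, transition), 16 (A/C, transversion), 17 (A/T, transversion), 25 (T/A, transversion), 26 (A/C, transversion), 31 (C/A, transversion), 35 (T/A, transversion).
Of the 10 differences, 1 transition and 9 transversions, so the answer is 1.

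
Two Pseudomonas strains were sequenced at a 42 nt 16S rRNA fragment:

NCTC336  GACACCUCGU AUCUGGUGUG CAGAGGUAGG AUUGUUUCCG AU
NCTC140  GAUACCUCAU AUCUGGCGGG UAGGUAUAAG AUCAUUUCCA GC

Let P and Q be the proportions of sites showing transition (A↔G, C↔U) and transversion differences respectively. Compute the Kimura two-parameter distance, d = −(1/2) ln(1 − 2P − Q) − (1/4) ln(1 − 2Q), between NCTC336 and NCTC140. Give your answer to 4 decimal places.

0.5076

Differing sites — 3:C/U (Ti); 9:G/A (Ti); 17:U/C (Ti); 19:U/G (Tv); 21:C/U (Ti); 24:A/G (Ti); 25:G/U (Tv); 26:G/A (Ti); 29:G/A (Ti); 33:U/C (Ti); 34:G/A (Ti); 40:G/A (Ti); 41:A/G (Ti); 42:U/C (Ti).
Of the 14 differences, 12 transitions and 2 transversions over 42 sites: P = 12/42 = 0.285714, Q = 2/42 = 0.047619.
d = −0.5·ln(0.380953) − 0.25·ln(0.904762) = −0.5·(-0.965079) − 0.25·(-0.100083) = 0.5076.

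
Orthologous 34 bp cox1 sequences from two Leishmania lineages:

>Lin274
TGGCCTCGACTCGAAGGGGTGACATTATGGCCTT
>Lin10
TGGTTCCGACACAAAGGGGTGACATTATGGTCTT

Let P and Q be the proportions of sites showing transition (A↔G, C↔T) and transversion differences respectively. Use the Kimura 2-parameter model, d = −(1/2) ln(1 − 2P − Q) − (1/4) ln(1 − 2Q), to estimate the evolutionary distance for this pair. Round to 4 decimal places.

0.2106

The sequences differ at positions 4 (C/T, transition), 5 (C/T, transition), 6 (T/C, transition), 11 (T/A, transversion), 13 (G/A, transition), 31 (C/T, transition).
Of the 6 differences, 5 transitions and 1 transversion over 34 sites: P = 5/34 = 0.147059, Q = 1/34 = 0.029412.
d = −0.5·ln(0.676470) − 0.25·ln(0.941176) = −0.5·(-0.390867) − 0.25·(-0.060625) = 0.2106.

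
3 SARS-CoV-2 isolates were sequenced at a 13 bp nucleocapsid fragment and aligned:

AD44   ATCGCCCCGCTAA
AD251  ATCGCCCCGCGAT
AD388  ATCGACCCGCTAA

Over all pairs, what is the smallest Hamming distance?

1

Pairwise Hamming distances:
  AD44 vs AD251: 2
  AD44 vs AD388: 1
  AD251 vs AD388: 3
The smallest is 1, between AD44 and AD388.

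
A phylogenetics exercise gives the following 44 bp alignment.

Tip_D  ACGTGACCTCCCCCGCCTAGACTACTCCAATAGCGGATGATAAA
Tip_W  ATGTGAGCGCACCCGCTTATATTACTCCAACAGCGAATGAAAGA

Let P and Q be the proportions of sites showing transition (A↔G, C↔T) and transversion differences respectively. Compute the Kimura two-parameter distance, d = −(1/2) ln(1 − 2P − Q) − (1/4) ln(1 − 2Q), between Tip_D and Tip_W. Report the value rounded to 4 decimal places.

0.3086

The sequences differ at positions 2 (C/T, transition), 7 (C/G, transversion), 9 (T/G, transversion), 11 (C/A, transversion), 17 (C/T, transition), 20 (G/T, transversion), 22 (C/T, transition), 31 (T/C, transition), 36 (G/A, transition), 41 (T/A, transversion), 43 (A/G, transition).
Of the 11 differences, 6 transitions and 5 transversions over 44 sites: P = 6/44 = 0.136364, Q = 5/44 = 0.113636.
d = −0.5·ln(0.613636) − 0.25·ln(0.772728) = −0.5·(-0.488353) − 0.25·(-0.257828) = 0.3086.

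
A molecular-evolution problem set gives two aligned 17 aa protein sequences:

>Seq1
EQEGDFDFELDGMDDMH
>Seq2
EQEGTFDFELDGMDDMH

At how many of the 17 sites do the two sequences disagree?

1

A single mismatch occurs at site 5 (D/T).
That gives 1 mismatch out of 17 aligned sites, so the Hamming distance is 1.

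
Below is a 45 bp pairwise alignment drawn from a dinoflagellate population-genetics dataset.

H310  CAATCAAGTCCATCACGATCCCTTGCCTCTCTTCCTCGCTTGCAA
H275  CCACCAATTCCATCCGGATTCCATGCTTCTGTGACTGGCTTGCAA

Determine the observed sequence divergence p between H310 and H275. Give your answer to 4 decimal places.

Differing sites — 2:A/C; 4:T/C; 8:G/T; 15:A/C; 16:C/G; 20:C/T; 23:T/A; 27:C/T; 31:C/G; 33:T/G; 34:C/A; 37:C/G.
There are 12 differences over 45 sites, so p = 12/45 = 0.2667.

0.2667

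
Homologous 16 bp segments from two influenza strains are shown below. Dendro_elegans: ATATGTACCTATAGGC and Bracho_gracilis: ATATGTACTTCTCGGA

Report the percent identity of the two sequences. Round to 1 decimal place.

75.0%

Differing sites — 9:C/T; 11:A/C; 13:A/C; 16:C/A.
12 of the 16 sites match, so the percent identity is 12/16 × 100 = 75.0%.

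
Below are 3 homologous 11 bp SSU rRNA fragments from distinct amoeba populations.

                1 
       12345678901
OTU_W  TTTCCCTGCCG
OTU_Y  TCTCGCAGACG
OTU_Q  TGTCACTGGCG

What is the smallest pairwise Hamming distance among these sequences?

3

Pairwise Hamming distances:
  OTU_W vs OTU_Y: 4
  OTU_W vs OTU_Q: 3
  OTU_Y vs OTU_Q: 4
The smallest is 3, between OTU_W and OTU_Q.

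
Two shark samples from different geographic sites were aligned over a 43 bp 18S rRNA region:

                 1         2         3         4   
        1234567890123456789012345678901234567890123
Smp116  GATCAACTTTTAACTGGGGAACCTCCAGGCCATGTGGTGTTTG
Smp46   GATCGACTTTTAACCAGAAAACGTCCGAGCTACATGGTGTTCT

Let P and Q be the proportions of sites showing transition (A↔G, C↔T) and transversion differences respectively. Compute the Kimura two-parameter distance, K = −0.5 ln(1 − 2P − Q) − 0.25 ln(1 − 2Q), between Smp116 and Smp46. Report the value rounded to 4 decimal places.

0.4328

Mismatches occur at site 5 (A↔G, transition), site 15 (T↔C, transition), site 16 (G↔A, transition), site 18 (G↔A, transition), site 19 (G↔A, transition), site 23 (C↔G, transversion), site 27 (A↔G, transition), site 28 (G↔A, transition), site 31 (C↔T, transition), site 33 (T↔C, transition), site 34 (G↔A, transition), site 42 (T↔C, transition), site 43 (G↔T, transversion).
Of the 13 differences, 11 transitions and 2 transversions over 43 sites: P = 11/43 = 0.255814, Q = 2/43 = 0.046512.
d = −0.5·ln(0.441860) − 0.25·ln(0.906976) = −0.5·(-0.816762) − 0.25·(-0.097639) = 0.4328.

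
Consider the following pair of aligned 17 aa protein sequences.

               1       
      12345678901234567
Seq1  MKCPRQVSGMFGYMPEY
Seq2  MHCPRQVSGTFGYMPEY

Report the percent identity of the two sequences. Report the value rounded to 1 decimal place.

88.2%

Differing sites — 2:K/H; 10:M/T.
15 of the 17 sites match, so the percent identity is 15/17 × 100 = 88.2%.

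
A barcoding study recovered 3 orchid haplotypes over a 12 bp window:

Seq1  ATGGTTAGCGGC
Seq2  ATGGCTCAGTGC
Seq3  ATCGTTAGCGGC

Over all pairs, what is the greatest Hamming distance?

6

Pairwise Hamming distances:
  Seq1 vs Seq2: 5
  Seq1 vs Seq3: 1
  Seq2 vs Seq3: 6
The largest is 6, between Seq2 and Seq3.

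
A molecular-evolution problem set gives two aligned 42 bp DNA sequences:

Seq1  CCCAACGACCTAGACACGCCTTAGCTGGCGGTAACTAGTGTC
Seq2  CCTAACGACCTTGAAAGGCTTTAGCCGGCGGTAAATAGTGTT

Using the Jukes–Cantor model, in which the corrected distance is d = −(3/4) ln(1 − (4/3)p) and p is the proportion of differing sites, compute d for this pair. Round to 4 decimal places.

Differing sites — 3:C/T; 12:A/T; 15:C/A; 17:C/G; 20:C/T; 26:T/C; 35:C/A; 42:C/T.
p = 8/42 = 0.190476.
d = −0.75 · ln(1 − (4/3)·0.190476) = −0.75 · ln(0.746032) = −0.75 · (-0.292987) = 0.2197.

0.2197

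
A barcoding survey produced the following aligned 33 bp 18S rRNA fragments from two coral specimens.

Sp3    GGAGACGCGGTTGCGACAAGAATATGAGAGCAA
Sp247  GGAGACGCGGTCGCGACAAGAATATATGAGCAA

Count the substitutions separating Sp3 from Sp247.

3

Mismatches occur at site 12 (T/C), site 26 (G/A), site 27 (A/T).
That gives 3 mismatches out of 33 aligned sites, so the Hamming distance is 3.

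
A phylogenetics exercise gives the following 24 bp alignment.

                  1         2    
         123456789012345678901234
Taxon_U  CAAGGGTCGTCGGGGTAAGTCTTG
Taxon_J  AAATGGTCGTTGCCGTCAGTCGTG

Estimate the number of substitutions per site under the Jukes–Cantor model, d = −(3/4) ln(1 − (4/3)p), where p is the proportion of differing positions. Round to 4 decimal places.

The sequences differ at positions 1 (C/A), 4 (G/T), 11 (C/T), 13 (G/C), 14 (G/C), 17 (A/C), 22 (T/G).
p = 7/24 = 0.291667.
d = −0.75 · ln(1 − (4/3)·0.291667) = −0.75 · ln(0.611111) = −0.75 · (-0.492477) = 0.3694.

0.3694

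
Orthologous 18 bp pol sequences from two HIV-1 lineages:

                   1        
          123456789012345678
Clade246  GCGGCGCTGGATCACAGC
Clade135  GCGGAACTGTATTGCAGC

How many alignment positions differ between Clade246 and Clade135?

The sequences differ at positions 5 (C/A), 6 (G/A), 10 (G/T), 13 (C/T), 14 (A/G).
That gives 5 mismatches out of 18 aligned sites, so the Hamming distance is 5.

5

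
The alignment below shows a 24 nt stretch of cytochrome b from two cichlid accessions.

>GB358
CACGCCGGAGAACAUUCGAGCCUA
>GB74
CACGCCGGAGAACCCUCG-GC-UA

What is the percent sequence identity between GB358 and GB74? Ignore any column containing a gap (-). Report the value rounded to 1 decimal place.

90.9%

Excluding the 2 gap columns leaves 22 comparable sites.
The sequences differ at positions 14 (A/C), 15 (U/C).
20 of the 22 comparable sites match, so the percent identity is 20/22 × 100 = 90.9%.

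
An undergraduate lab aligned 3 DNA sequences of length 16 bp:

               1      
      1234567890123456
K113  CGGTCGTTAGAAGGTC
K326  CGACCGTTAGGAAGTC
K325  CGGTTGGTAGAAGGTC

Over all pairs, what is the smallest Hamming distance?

2

Pairwise Hamming distances:
  K113 vs K326: 4
  K113 vs K325: 2
  K326 vs K325: 6
The smallest is 2, between K113 and K325.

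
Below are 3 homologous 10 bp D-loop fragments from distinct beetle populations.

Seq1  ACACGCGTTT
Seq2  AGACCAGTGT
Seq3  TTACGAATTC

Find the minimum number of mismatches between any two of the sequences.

Pairwise Hamming distances:
  Seq1 vs Seq2: 4
  Seq1 vs Seq3: 5
  Seq2 vs Seq3: 6
The smallest is 4, between Seq1 and Seq2.

4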